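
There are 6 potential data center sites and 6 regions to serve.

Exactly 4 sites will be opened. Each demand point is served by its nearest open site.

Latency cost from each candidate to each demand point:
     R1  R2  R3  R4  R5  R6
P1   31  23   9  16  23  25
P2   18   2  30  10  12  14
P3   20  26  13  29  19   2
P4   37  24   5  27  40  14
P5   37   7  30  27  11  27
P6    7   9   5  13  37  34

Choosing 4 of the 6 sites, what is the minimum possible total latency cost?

Open {P2, P3, P5, P6}.
  R1→P6 7, R2→P2 2, R3→P6 5, R4→P2 10, R5→P5 11, R6→P3 2  ⇒ total 37.
Compare {P1, P2, P3, P6}: total 38.
Compare {P2, P3, P4, P6}: total 38.
No size-4 selection does better; minimum is 37.

37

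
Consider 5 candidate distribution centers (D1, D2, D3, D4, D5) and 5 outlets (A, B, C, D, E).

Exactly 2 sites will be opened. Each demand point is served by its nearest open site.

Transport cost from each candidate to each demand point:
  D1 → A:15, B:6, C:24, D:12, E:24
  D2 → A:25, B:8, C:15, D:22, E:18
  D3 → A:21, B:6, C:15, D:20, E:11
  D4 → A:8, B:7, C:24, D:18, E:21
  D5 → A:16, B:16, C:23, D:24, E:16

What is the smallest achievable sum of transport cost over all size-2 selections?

58

Open {D3, D4}.
  A→D4 8, B→D3 6, C→D3 15, D→D4 18, E→D3 11  ⇒ total 58.
Compare {D1, D3}: total 59.
Compare {D1, D2}: total 66.
No size-2 selection does better; minimum is 58.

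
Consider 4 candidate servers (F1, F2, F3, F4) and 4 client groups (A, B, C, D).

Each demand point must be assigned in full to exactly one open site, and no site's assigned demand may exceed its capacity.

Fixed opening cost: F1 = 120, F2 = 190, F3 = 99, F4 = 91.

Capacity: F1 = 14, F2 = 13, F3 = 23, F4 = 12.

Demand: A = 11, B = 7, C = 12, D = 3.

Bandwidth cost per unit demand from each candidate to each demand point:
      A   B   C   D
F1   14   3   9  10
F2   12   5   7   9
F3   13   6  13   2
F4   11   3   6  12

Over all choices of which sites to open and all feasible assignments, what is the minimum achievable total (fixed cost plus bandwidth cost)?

Open {F3, F4}; cheapest assignment that respects the capacities:
  F3 (cap 23, load 21): A, B, D — cost 11×13 + 7×6 + 3×2 = 191
  F4 (cap 12, load 12): C — cost 12×6 = 72
  Shipping 263, fixed 190 → total 453.
  Any other capacity-feasible assignment to {F3, F4} ships for at least 263.
Compare {F1, F3}: its best feasible assignment gives total 518.
Compare {F1, F3, F4}: its best feasible assignment gives total 552.
Every other set of open sites that can feasibly serve all demand totals ≥ 518 even under its best assignment. Minimum: 453.

453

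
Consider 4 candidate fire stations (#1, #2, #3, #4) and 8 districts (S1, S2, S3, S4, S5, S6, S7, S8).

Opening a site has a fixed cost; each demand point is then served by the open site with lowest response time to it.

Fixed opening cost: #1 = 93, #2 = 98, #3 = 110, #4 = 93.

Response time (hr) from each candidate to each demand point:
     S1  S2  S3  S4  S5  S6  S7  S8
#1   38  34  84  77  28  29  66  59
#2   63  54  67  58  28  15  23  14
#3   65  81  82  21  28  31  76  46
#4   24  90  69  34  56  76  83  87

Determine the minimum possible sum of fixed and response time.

420

Open {#2}: assign each demand point to its cheapest open site.
  S1→#2 63, S2→#2 54, S3→#2 67, S4→#2 58, S5→#2 28, S6→#2 15, S7→#2 23, S8→#2 14
  response time 322, fixed 98 → total 420.
Compare {#2, #4}: response time 259 + fixed 191 = 450.
Compare {#1, #2}: response time 277 + fixed 191 = 468.
Compare {#2, #3}: response time 285 + fixed 208 = 493.
All other subsets cost ≥ 450. Minimum total cost: 420.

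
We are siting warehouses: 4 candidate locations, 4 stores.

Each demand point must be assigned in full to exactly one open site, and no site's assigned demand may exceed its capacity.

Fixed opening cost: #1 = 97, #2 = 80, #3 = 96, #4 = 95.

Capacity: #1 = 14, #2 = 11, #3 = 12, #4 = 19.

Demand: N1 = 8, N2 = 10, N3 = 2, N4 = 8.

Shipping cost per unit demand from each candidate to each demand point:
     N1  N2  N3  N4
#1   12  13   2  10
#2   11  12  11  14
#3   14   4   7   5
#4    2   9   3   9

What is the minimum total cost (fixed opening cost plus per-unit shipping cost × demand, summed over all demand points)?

325

Open {#3, #4}; cheapest assignment that respects the capacities:
  #3 (cap 12, load 10): N2 — cost 10×4 = 40
  #4 (cap 19, load 18): N1, N3, N4 — cost 8×2 + 2×3 + 8×9 = 94
  Shipping 134, fixed 191 → total 325.
  Any other capacity-feasible assignment to {#3, #4} ships for at least 134.
Compare {#1, #4}: its best feasible assignment gives total 382.
Compare {#2, #4}: its best feasible assignment gives total 389.
Every other set of open sites that can feasibly serve all demand totals ≥ 382 even under its best assignment. Minimum: 325.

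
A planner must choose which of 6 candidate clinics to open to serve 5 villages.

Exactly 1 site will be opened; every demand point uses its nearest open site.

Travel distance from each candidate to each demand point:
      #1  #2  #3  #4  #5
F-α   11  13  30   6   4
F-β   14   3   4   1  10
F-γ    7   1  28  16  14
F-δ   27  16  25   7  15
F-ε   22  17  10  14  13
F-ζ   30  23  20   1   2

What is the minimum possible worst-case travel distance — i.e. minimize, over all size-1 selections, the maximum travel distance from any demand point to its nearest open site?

14

Open {F-β}.
  Farthest demand point is #1 at travel distance 14 (to F-β); all others are ≤ 14.
With {F-ε} the worst case is 22.
With {F-δ} the worst case is 27.
No size-1 selection achieves below 14.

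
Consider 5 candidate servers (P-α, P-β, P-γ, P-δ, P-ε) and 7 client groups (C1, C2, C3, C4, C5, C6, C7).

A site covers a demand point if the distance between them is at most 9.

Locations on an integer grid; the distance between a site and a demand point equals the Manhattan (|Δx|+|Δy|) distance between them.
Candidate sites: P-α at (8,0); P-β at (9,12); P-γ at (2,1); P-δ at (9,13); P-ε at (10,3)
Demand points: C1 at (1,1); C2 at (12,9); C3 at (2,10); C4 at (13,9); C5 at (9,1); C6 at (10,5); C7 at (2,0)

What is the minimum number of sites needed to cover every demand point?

Coverage sets (demand points within 9 of each site):
  P-α: {C1, C5, C6, C7}
  P-β: {C2, C3, C4, C6}
  P-γ: {C1, C3, C5, C7}
  P-δ: {C2, C4, C6}
  P-ε: {C2, C4, C5, C6}
No single site covers all 7 demand points.
But {P-α, P-β} covers everything, so the minimum is 2.

2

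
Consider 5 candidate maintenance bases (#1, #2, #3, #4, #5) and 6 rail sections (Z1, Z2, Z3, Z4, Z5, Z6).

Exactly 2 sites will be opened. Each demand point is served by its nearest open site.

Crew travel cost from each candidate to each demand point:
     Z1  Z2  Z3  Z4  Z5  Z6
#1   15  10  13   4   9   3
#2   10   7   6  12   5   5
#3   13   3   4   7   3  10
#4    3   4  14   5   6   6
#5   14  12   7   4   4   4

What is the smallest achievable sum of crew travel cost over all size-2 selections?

24

Open {#3, #4}.
  Z1→#4 3, Z2→#3 3, Z3→#3 4, Z4→#4 5, Z5→#3 3, Z6→#4 6  ⇒ total 24.
Compare {#4, #5}: total 26.
Compare {#2, #4}: total 28.
No size-2 selection does better; minimum is 24.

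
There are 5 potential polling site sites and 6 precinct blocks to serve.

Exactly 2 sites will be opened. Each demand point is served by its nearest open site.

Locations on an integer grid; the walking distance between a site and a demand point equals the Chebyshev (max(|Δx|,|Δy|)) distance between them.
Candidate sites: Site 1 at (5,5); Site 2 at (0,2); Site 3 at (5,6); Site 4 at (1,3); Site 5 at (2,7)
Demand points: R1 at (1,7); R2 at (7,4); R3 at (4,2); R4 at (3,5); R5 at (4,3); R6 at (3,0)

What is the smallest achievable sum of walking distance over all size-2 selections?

15

Open {Site 1, Site 5}.
  R1→Site 5 1, R2→Site 1 2, R3→Site 1 3, R4→Site 1 2, R5→Site 1 2, R6→Site 1 5  ⇒ total 15.
Compare {Site 1, Site 2}: total 16.
Compare {Site 1, Site 4}: total 16.
No size-2 selection does better; minimum is 15.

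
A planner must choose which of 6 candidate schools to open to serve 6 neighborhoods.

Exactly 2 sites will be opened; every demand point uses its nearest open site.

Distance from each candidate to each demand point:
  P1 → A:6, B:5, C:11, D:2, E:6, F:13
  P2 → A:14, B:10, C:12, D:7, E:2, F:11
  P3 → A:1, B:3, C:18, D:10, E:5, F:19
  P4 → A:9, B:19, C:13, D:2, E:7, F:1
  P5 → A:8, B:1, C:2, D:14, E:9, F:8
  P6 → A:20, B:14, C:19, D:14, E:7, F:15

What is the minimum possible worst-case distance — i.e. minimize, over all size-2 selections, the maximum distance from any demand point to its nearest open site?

Open {P1, P5}.
  Farthest demand point is F at distance 8 (to P5); all others are ≤ 8.
With {P2, P5} the worst case is 8.
With {P4, P5} the worst case is 8.
No size-2 selection achieves below 8.

8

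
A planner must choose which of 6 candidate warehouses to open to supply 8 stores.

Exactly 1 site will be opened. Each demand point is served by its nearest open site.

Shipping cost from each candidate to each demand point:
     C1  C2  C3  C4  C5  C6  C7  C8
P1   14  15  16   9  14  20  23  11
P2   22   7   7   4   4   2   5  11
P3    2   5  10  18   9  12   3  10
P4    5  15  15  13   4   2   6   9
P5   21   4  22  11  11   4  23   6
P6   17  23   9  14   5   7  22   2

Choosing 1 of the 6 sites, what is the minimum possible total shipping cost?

Open {P2}.
  C1→P2 22, C2→P2 7, C3→P2 7, C4→P2 4, C5→P2 4, C6→P2 2, C7→P2 5, C8→P2 11  ⇒ total 62.
Compare {P3}: total 69.
Compare {P4}: total 69.
No size-1 selection does better; minimum is 62.

62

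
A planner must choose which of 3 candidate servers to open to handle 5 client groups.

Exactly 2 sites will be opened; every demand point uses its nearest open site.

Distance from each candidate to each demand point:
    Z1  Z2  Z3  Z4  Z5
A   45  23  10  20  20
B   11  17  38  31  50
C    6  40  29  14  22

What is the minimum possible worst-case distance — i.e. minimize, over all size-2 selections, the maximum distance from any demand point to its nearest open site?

20

Open {A, B}.
  Farthest demand point is Z4 at distance 20 (to A); all others are ≤ 20.
With {A, C} the worst case is 23.
With {B, C} the worst case is 29.
No size-2 selection achieves below 20.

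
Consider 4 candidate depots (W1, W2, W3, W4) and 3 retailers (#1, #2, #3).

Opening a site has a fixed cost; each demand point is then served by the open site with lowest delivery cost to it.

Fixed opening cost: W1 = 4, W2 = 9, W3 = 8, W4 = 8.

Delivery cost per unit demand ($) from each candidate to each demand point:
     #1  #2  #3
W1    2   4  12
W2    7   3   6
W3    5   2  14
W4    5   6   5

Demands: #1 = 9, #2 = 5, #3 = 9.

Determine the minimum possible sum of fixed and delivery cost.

93

Open {W1, W3, W4}: assign each demand point to its cheapest open site.
  #1→W1 9×2=18, #2→W3 5×2=10, #3→W4 9×5=45
  delivery cost 73, fixed 20 → total 93.
Compare {W1, W4}: delivery cost 83 + fixed 12 = 95.
Compare {W1, W2, W4}: delivery cost 78 + fixed 21 = 99.
Compare {W1, W2}: delivery cost 87 + fixed 13 = 100.
All other subsets cost ≥ 95. Minimum total cost: 93.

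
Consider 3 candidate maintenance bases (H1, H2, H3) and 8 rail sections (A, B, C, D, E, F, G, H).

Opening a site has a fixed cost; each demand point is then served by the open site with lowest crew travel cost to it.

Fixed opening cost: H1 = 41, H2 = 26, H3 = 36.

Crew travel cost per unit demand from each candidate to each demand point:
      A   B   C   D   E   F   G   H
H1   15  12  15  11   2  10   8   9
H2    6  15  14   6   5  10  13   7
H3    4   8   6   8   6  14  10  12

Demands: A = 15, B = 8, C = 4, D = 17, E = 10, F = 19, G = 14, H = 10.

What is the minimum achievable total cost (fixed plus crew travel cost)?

Open {H1, H2, H3}: assign each demand point to its cheapest open site.
  A→H3 15×4=60, B→H3 8×8=64, C→H3 4×6=24, D→H2 17×6=102, E→H1 10×2=20, F→H1 19×10=190, G→H1 14×8=112, H→H2 10×7=70
  crew travel cost 642, fixed 103 → total 745.
Compare {H2, H3}: crew travel cost 700 + fixed 62 = 762.
Compare {H1, H3}: crew travel cost 696 + fixed 77 = 773.
Compare {H1, H2}: crew travel cost 736 + fixed 67 = 803.
All other subsets cost ≥ 762. Minimum total cost: 745.

745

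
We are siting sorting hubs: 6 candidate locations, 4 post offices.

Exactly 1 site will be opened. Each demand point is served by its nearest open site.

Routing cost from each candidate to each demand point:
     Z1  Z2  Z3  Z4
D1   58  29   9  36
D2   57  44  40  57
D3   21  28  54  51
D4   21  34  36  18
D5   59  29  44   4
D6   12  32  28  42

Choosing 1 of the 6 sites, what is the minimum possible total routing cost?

109

Open {D4}.
  Z1→D4 21, Z2→D4 34, Z3→D4 36, Z4→D4 18  ⇒ total 109.
Compare {D6}: total 114.
Compare {D1}: total 132.
No size-1 selection does better; minimum is 109.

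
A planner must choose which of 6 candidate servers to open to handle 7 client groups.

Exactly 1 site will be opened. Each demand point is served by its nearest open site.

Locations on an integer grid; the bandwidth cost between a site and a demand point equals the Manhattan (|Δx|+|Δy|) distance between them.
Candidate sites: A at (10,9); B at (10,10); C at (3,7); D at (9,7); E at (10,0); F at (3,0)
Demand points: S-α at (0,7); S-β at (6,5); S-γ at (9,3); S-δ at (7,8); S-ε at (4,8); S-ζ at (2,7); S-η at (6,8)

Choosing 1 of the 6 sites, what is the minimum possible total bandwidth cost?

Open {C}.
  S-α→C 3, S-β→C 5, S-γ→C 10, S-δ→C 5, S-ε→C 2, S-ζ→C 1, S-η→C 4  ⇒ total 30.
Compare {D}: total 38.
Compare {A}: total 53.
No size-1 selection does better; minimum is 30.

30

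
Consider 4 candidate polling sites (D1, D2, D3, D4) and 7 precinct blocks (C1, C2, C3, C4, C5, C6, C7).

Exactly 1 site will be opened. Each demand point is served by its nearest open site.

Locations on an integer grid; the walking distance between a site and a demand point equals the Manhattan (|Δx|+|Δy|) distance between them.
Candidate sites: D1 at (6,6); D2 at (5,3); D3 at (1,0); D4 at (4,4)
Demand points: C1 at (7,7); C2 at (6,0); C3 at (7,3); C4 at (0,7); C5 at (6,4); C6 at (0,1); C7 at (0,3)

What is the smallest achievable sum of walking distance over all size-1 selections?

35

Open {D2}.
  C1→D2 6, C2→D2 4, C3→D2 2, C4→D2 9, C5→D2 2, C6→D2 7, C7→D2 5  ⇒ total 35.
Compare {D4}: total 37.
Compare {D1}: total 41.
No size-1 selection does better; minimum is 35.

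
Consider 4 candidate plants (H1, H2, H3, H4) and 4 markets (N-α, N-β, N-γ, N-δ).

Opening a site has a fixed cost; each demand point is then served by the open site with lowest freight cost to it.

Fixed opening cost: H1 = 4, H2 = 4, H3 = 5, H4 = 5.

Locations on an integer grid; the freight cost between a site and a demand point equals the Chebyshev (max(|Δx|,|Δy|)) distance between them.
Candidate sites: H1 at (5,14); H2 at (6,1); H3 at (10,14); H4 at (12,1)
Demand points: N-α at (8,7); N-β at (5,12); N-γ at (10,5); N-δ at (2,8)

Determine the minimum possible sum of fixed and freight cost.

26

Open {H1, H2}: assign each demand point to its cheapest open site.
  N-α→H2 6, N-β→H1 2, N-γ→H2 4, N-δ→H1 6
  freight cost 18, fixed 8 → total 26.
Compare {H1, H4}: freight cost 18 + fixed 9 = 27.
Compare {H1}: freight cost 24 + fixed 4 = 28.
Compare {H2, H3}: freight cost 22 + fixed 9 = 31.
All other subsets cost ≥ 27. Minimum total cost: 26.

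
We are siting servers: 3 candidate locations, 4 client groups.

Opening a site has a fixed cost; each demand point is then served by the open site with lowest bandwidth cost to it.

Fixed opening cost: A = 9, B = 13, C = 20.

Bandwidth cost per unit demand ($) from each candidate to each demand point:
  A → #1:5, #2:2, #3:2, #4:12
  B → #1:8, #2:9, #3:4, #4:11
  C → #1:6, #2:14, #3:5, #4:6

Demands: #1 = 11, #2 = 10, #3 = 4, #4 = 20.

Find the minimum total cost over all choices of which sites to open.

232

Open {A, C}: assign each demand point to its cheapest open site.
  #1→A 11×5=55, #2→A 10×2=20, #3→A 4×2=8, #4→C 20×6=120
  bandwidth cost 203, fixed 29 → total 232.
Compare {A, B, C}: bandwidth cost 203 + fixed 42 = 245.
Compare {A, B}: bandwidth cost 303 + fixed 22 = 325.
Compare {B, C}: bandwidth cost 292 + fixed 33 = 325.
All other subsets cost ≥ 245. Minimum total cost: 232.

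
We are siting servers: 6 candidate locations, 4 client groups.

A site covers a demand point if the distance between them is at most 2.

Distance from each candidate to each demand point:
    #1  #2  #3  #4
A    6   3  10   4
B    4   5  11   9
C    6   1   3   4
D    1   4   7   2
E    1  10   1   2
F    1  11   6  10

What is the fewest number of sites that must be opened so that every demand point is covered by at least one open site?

Coverage sets (demand points within 2 of each site):
  A: {}
  B: {}
  C: {#2}
  D: {#1, #4}
  E: {#1, #3, #4}
  F: {#1}
No single site covers all 4 demand points.
But {C, E} covers everything, so the minimum is 2.

2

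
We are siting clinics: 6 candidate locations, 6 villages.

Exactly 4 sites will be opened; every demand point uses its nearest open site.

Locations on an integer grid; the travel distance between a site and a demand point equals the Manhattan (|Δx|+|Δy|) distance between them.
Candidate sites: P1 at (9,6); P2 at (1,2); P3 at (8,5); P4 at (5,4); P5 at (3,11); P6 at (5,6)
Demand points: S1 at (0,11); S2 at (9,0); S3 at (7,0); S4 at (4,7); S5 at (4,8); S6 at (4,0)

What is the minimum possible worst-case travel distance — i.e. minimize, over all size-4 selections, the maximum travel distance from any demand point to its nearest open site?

Open {P1, P2, P3, P5}.
  Farthest demand point is S2 at travel distance 6 (to P1); all others are ≤ 6.
With {P1, P2, P4, P5} the worst case is 6.
With {P1, P3, P4, P5} the worst case is 6.
No size-4 selection achieves below 6.

6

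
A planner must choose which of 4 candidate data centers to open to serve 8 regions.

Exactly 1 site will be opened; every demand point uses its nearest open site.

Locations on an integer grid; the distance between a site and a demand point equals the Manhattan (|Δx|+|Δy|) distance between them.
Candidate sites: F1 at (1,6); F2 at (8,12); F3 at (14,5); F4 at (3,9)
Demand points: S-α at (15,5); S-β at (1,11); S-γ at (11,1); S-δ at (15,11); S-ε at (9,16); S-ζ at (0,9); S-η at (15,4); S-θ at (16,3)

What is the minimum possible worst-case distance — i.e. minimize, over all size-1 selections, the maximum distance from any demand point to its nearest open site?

17

Open {F2}.
  Farthest demand point is S-θ at distance 17 (to F2); all others are ≤ 17.
With {F1} the worst case is 19.
With {F3} the worst case is 19.
No size-1 selection achieves below 17.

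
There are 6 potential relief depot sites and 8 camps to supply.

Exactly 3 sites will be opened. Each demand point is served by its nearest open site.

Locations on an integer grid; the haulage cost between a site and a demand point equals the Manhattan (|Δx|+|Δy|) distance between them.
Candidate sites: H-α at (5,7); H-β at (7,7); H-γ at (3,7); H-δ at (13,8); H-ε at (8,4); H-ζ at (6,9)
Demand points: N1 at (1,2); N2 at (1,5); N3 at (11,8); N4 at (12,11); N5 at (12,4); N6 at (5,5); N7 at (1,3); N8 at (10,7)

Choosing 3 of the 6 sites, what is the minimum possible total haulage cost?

Open {H-α, H-γ, H-δ}.
  N1→H-γ 7, N2→H-γ 4, N3→H-δ 2, N4→H-δ 4, N5→H-δ 5, N6→H-α 2, N7→H-γ 6, N8→H-δ 4  ⇒ total 34.
Compare {H-β, H-γ, H-δ}: total 35.
Compare {H-γ, H-δ, H-ε}: total 35.
No size-3 selection does better; minimum is 34.

34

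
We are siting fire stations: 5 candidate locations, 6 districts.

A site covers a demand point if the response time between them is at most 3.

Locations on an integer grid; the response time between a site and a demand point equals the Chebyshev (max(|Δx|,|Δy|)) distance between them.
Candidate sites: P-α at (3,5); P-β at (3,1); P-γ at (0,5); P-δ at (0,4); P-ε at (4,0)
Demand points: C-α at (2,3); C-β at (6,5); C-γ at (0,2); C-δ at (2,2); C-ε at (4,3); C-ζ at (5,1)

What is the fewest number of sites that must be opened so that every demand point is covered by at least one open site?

Coverage sets (demand points within 3 of each site):
  P-α: {C-α, C-β, C-γ, C-δ, C-ε}
  P-β: {C-α, C-γ, C-δ, C-ε, C-ζ}
  P-γ: {C-α, C-γ, C-δ}
  P-δ: {C-α, C-γ, C-δ}
  P-ε: {C-α, C-δ, C-ε, C-ζ}
No single site covers all 6 demand points.
But {P-α, P-β} covers everything, so the minimum is 2.

2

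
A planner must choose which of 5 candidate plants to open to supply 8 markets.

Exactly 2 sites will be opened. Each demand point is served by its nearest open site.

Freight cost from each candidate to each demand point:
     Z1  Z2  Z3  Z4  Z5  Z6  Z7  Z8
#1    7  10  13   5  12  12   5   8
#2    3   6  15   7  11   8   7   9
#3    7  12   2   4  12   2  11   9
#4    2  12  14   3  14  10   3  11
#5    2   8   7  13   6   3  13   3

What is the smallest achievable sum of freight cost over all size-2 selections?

35

Open {#4, #5}.
  Z1→#4 2, Z2→#5 8, Z3→#5 7, Z4→#4 3, Z5→#5 6, Z6→#5 3, Z7→#4 3, Z8→#5 3  ⇒ total 35.
Compare {#3, #5}: total 38.
Compare {#1, #5}: total 39.
No size-2 selection does better; minimum is 35.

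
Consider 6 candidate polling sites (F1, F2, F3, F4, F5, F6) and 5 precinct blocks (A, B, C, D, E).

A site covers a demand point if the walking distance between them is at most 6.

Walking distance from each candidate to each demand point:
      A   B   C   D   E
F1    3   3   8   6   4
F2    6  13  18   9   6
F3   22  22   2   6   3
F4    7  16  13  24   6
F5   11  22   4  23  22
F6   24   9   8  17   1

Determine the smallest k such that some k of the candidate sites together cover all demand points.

2

Coverage sets (demand points within 6 of each site):
  F1: {A, B, D, E}
  F2: {A, E}
  F3: {C, D, E}
  F4: {E}
  F5: {C}
  F6: {E}
No single site covers all 5 demand points.
But {F1, F3} covers everything, so the minimum is 2.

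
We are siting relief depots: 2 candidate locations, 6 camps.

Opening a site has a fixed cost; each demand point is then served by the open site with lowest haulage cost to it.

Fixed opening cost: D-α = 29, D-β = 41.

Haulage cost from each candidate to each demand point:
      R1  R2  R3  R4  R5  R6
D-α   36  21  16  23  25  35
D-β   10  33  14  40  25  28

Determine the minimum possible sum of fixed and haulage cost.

185

Open {D-α}: assign each demand point to its cheapest open site.
  R1→D-α 36, R2→D-α 21, R3→D-α 16, R4→D-α 23, R5→D-α 25, R6→D-α 35
  haulage cost 156, fixed 29 → total 185.
Compare {D-β}: haulage cost 150 + fixed 41 = 191.
Compare {D-α, D-β}: haulage cost 121 + fixed 70 = 191.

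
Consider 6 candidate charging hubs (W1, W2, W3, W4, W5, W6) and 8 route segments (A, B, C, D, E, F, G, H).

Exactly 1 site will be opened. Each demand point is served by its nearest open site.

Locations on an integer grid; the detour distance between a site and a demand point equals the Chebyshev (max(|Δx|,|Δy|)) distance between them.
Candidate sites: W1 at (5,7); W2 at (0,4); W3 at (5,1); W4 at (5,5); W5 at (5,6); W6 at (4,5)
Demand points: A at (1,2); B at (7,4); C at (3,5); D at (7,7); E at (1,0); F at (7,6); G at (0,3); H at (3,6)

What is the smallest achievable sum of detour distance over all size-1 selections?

23

Open {W6}.
  A→W6 3, B→W6 3, C→W6 1, D→W6 3, E→W6 5, F→W6 3, G→W6 4, H→W6 1  ⇒ total 23.
Compare {W4}: total 24.
Compare {W5}: total 25.
No size-1 selection does better; minimum is 23.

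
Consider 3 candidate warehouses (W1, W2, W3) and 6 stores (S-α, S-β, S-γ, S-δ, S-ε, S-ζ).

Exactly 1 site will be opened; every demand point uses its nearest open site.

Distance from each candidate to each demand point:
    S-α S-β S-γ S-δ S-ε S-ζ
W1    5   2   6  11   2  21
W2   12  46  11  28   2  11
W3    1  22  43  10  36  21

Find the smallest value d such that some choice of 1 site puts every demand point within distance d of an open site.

Open {W1}.
  Farthest demand point is S-ζ at distance 21 (to W1); all others are ≤ 21.
With {W3} the worst case is 43.
With {W2} the worst case is 46.
No size-1 selection achieves below 21.

21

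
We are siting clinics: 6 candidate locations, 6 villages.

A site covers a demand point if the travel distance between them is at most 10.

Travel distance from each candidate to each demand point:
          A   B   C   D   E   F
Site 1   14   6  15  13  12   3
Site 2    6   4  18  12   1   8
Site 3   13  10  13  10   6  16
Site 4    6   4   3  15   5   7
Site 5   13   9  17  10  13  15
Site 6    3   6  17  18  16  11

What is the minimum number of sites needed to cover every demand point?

2

Coverage sets (demand points within 10 of each site):
  Site 1: {B, F}
  Site 2: {A, B, E, F}
  Site 3: {B, D, E}
  Site 4: {A, B, C, E, F}
  Site 5: {B, D}
  Site 6: {A, B}
No single site covers all 6 demand points.
But {Site 3, Site 4} covers everything, so the minimum is 2.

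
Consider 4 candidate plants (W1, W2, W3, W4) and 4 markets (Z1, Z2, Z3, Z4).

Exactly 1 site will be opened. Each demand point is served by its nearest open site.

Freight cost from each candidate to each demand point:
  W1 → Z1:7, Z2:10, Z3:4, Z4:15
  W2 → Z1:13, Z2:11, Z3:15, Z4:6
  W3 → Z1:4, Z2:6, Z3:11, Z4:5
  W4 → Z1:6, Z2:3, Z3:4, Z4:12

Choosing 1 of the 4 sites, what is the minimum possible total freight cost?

25

Open {W4}.
  Z1→W4 6, Z2→W4 3, Z3→W4 4, Z4→W4 12  ⇒ total 25.
Compare {W3}: total 26.
Compare {W1}: total 36.
No size-1 selection does better; minimum is 25.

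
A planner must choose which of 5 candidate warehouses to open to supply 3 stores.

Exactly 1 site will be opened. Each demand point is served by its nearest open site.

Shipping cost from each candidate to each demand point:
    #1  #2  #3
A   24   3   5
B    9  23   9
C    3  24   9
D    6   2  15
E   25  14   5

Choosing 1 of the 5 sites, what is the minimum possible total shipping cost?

23

Open {D}.
  #1→D 6, #2→D 2, #3→D 15  ⇒ total 23.
Compare {A}: total 32.
Compare {C}: total 36.
No size-1 selection does better; minimum is 23.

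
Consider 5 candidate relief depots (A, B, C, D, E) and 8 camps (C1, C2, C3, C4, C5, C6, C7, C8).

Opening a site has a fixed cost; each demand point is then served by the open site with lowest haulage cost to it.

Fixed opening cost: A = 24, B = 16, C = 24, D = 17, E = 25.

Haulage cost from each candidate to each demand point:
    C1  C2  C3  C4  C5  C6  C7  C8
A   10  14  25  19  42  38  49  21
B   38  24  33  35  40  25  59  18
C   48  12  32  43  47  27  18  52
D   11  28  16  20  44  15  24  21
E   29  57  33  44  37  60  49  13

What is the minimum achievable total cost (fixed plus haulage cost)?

Open {D}: assign each demand point to its cheapest open site.
  C1→D 11, C2→D 28, C3→D 16, C4→D 20, C5→D 44, C6→D 15, C7→D 24, C8→D 21
  haulage cost 179, fixed 17 → total 196.
Compare {C, D}: haulage cost 157 + fixed 41 = 198.
Compare {B, D}: haulage cost 168 + fixed 33 = 201.
Compare {A, D}: haulage cost 161 + fixed 41 = 202.
All other subsets cost ≥ 198. Minimum total cost: 196.

196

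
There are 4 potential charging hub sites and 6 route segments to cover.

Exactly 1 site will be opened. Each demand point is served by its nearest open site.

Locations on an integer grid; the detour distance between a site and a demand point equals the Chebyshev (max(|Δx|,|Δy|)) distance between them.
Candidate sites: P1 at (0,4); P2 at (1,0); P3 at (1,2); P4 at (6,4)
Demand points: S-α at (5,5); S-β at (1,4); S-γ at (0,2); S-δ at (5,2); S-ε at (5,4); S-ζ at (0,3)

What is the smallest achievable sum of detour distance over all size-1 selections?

Open {P3}.
  S-α→P3 4, S-β→P3 2, S-γ→P3 1, S-δ→P3 4, S-ε→P3 4, S-ζ→P3 1  ⇒ total 16.
Compare {P1}: total 19.
Compare {P4}: total 21.
No size-1 selection does better; minimum is 16.

16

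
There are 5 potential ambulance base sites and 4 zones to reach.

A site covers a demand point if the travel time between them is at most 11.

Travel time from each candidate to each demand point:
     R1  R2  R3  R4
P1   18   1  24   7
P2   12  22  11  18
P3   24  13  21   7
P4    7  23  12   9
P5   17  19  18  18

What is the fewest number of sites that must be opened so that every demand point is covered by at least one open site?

3

Coverage sets (demand points within 11 of each site):
  P1: {R2, R4}
  P2: {R3}
  P3: {R4}
  P4: {R1, R4}
  P5: {}
No 2 sites suffice: every size-2 union leaves at least one demand point uncovered.
But {P1, P2, P4} covers everything, so the minimum is 3.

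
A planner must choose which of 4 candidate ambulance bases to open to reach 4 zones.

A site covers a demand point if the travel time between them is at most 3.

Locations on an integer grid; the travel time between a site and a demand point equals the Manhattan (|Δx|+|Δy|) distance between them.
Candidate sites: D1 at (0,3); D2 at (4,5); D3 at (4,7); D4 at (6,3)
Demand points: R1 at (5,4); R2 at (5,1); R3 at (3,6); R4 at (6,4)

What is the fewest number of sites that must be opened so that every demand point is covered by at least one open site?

Coverage sets (demand points within 3 of each site):
  D1: {}
  D2: {R1, R3, R4}
  D3: {R3}
  D4: {R1, R2, R4}
No single site covers all 4 demand points.
But {D2, D4} covers everything, so the minimum is 2.

2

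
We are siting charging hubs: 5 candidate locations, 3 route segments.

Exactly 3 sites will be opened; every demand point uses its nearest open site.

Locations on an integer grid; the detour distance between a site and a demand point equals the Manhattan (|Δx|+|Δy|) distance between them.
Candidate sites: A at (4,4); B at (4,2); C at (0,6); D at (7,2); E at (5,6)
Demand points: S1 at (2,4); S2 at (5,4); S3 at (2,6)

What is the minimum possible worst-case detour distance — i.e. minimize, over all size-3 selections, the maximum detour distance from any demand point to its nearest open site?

2

Open {A, B, C}.
  Farthest demand point is S1 at detour distance 2 (to A); all others are ≤ 2.
With {A, C, D} the worst case is 2.
With {A, C, E} the worst case is 2.
No size-3 selection achieves below 2.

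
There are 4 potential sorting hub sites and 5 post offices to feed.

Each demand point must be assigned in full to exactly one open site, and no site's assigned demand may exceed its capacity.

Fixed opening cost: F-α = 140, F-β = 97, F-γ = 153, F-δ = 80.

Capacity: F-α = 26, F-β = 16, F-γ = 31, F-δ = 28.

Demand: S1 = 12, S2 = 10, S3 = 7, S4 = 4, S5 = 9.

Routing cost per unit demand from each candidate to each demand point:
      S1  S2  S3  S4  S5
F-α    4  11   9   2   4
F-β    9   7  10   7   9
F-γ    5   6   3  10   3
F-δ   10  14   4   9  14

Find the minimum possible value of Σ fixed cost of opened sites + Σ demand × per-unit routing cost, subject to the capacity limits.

Open {F-γ, F-δ}; cheapest assignment that respects the capacities:
  F-γ (cap 31, load 31): S1, S2, S5 — cost 12×5 + 10×6 + 9×3 = 147
  F-δ (cap 28, load 11): S3, S4 — cost 7×4 + 4×9 = 64
  Shipping 211, fixed 233 → total 444.
  Any other capacity-feasible assignment to {F-γ, F-δ} ships for at least 211.
Compare {F-β, F-γ}: its best feasible assignment gives total 456.
Compare {F-α, F-γ}: its best feasible assignment gives total 457.
Every other set of open sites that can feasibly serve all demand totals ≥ 456 even under its best assignment. Minimum: 444.

444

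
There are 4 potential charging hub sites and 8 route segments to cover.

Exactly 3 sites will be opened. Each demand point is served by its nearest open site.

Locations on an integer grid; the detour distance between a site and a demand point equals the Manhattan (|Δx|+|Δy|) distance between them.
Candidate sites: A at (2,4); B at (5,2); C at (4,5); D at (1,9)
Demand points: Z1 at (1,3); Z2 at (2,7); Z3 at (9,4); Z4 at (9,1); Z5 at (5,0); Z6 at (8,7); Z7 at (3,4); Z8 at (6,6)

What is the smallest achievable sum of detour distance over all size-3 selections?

Open {A, B, C}.
  Z1→A 2, Z2→A 3, Z3→B 6, Z4→B 5, Z5→B 2, Z6→C 6, Z7→A 1, Z8→C 3  ⇒ total 28.
Compare {A, B, D}: total 32.
Compare {B, C, D}: total 32.
No size-3 selection does better; minimum is 28.

28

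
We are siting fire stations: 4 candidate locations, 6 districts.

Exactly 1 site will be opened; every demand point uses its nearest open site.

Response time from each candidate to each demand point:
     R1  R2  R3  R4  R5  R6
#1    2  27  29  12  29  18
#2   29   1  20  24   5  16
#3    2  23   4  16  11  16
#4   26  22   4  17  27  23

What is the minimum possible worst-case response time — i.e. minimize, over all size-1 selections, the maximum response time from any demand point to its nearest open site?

23

Open {#3}.
  Farthest demand point is R2 at response time 23 (to #3); all others are ≤ 23.
With {#4} the worst case is 27.
With {#1} the worst case is 29.
No size-1 selection achieves below 23.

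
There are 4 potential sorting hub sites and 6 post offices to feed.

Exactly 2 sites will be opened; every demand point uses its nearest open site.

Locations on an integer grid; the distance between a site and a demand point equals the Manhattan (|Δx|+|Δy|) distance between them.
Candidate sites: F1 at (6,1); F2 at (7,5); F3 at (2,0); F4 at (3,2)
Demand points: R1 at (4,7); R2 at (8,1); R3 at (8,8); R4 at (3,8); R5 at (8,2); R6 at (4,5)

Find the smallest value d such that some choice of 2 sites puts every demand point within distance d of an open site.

6

Open {F2, F4}.
  Farthest demand point is R4 at distance 6 (to F4); all others are ≤ 6.
With {F1, F2} the worst case is 7.
With {F2, F3} the worst case is 7.
No size-2 selection achieves below 6.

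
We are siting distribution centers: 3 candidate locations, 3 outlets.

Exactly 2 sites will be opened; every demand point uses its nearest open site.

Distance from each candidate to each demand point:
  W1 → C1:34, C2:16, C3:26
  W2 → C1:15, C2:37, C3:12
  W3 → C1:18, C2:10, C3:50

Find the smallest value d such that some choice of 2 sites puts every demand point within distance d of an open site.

Open {W2, W3}.
  Farthest demand point is C1 at distance 15 (to W2); all others are ≤ 15.
With {W1, W2} the worst case is 16.
With {W1, W3} the worst case is 26.
No size-2 selection achieves below 15.

15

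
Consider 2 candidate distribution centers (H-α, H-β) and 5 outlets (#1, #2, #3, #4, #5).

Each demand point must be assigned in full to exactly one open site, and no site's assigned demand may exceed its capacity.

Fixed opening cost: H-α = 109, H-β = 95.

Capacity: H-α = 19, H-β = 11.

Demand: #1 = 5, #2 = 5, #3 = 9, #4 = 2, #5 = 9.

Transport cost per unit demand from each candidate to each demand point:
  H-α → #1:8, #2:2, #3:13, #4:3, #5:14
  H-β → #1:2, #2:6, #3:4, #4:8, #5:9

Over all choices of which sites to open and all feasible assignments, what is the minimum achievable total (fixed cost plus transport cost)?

Open {H-α, H-β}; cheapest assignment that respects the capacities:
  H-α (cap 19, load 19): #1, #2, #5 — cost 5×8 + 5×2 + 9×14 = 176
  H-β (cap 11, load 11): #3, #4 — cost 9×4 + 2×8 = 52
  Shipping 228, fixed 204 → total 432.
  Any other capacity-feasible assignment to {H-α, H-β} ships for at least 228.
Total demand is 30 and no other set of sites has combined capacity ≥ 30, so {H-α, H-β} is the only feasible choice of open sites. Minimum: 432.

432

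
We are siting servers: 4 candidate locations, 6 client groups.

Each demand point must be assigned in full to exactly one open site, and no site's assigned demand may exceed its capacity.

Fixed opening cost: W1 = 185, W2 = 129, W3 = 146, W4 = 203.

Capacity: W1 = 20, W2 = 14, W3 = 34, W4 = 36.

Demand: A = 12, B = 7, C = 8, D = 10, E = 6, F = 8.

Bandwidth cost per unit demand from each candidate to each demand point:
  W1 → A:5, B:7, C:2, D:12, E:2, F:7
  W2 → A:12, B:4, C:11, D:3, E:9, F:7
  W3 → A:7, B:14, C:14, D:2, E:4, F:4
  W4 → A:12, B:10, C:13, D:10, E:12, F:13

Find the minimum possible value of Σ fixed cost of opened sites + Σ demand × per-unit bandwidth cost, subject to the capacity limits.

581

Open {W1, W3}; cheapest assignment that respects the capacities:
  W1 (cap 20, load 20): A, C — cost 12×5 + 8×2 = 76
  W3 (cap 34, load 31): B, D, E, F — cost 7×14 + 10×2 + 6×4 + 8×4 = 174
  Shipping 250, fixed 331 → total 581.
  Any other capacity-feasible assignment to {W1, W3} ships for at least 250.
Compare {W1, W2, W3}: its best feasible assignment gives total 640.
Compare {W3, W4}: its best feasible assignment gives total 731.
Every other set of open sites that can feasibly serve all demand totals ≥ 640 even under its best assignment. Minimum: 581.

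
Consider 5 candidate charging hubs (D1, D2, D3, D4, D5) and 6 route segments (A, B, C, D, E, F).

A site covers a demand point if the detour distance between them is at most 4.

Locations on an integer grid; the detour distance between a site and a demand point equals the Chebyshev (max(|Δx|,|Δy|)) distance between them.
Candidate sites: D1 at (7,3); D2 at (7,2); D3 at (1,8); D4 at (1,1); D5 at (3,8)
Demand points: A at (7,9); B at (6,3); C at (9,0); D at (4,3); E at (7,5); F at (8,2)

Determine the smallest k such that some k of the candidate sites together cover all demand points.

2

Coverage sets (demand points within 4 of each site):
  D1: {B, C, D, E, F}
  D2: {B, C, D, E, F}
  D3: {}
  D4: {D}
  D5: {A, E}
No single site covers all 6 demand points.
But {D1, D5} covers everything, so the minimum is 2.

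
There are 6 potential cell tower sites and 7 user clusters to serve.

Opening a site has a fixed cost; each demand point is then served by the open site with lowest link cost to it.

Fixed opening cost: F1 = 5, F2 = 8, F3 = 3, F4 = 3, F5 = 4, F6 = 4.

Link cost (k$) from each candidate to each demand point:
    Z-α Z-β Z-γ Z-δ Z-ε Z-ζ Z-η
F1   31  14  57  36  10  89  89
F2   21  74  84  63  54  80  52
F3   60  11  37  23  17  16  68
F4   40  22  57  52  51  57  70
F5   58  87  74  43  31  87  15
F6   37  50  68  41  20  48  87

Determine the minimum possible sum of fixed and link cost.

Open {F1, F2, F3, F5}: assign each demand point to its cheapest open site.
  Z-α→F2 21, Z-β→F3 11, Z-γ→F3 37, Z-δ→F3 23, Z-ε→F1 10, Z-ζ→F3 16, Z-η→F5 15
  link cost 133, fixed 20 → total 153.
Compare {F1, F3, F5}: link cost 143 + fixed 12 = 155.
Compare {F2, F3, F5}: link cost 140 + fixed 15 = 155.
Compare {F1, F2, F3, F4, F5}: link cost 133 + fixed 23 = 156.
All other subsets cost ≥ 155. Minimum total cost: 153.

153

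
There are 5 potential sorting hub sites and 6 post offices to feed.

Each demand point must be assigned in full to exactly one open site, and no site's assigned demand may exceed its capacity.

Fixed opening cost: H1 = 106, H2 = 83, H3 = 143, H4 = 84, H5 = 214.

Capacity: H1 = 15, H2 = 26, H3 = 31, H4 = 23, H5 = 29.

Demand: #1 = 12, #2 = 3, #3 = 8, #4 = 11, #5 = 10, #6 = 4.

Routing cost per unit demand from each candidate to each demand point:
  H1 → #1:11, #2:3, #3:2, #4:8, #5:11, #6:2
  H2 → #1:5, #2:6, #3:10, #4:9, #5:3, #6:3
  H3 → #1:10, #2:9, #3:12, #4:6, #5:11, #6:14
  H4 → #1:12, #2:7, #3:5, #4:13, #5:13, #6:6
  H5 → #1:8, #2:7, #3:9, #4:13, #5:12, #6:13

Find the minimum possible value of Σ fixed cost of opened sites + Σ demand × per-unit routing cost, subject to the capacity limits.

473

Open {H2, H4}; cheapest assignment that respects the capacities:
  H2 (cap 26, load 26): #1, #5, #6 — cost 12×5 + 10×3 + 4×3 = 102
  H4 (cap 23, load 22): #2, #3, #4 — cost 3×7 + 8×5 + 11×13 = 204
  Shipping 306, fixed 167 → total 473.
  Any other capacity-feasible assignment to {H2, H4} ships for at least 306.
Compare {H1, H2, H4}: its best feasible assignment gives total 512.
Compare {H2, H3}: its best feasible assignment gives total 517.
Every other set of open sites that can feasibly serve all demand totals ≥ 512 even under its best assignment. Minimum: 473.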